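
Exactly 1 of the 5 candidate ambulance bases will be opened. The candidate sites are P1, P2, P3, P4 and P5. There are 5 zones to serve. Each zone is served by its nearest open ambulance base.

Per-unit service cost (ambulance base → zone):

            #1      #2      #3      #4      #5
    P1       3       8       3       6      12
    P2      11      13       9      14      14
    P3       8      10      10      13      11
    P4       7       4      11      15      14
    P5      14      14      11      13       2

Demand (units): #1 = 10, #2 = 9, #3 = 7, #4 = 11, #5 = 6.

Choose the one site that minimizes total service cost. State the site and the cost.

With exactly 1 open, each zone uses its cheapest among the chosen.
{P1}: #1→P1 3·10=30, #2→P1 8·9=72, #3→P1 3·7=21, #4→P1 6·11=66, #5→P1 12·6=72. Service cost 261.
{P4}: service cost 432
{P3}: service cost 449
Among all 5 size-1 choices, {P1} is lowest.

Choose P1 only; total service cost 261.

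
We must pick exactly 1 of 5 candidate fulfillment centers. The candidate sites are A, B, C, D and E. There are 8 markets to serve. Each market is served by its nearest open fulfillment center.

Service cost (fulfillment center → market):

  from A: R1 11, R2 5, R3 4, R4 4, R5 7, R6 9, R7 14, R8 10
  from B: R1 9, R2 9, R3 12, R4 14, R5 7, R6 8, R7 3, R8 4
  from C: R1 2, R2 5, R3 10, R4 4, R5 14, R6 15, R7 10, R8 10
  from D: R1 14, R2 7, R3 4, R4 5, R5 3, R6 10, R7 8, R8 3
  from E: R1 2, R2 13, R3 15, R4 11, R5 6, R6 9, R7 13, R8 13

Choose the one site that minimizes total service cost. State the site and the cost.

With exactly 1 open, each market uses its cheapest among the chosen.
{D}: R1→D 14, R2→D 7, R3→D 4, R4→D 5, R5→D 3, R6→D 10, R7→D 8, R8→D 3. Service cost 54.
{A}: service cost 64
{B}: service cost 66
Among all 5 size-1 choices, {D} is lowest.

Choose D only; total service cost 54.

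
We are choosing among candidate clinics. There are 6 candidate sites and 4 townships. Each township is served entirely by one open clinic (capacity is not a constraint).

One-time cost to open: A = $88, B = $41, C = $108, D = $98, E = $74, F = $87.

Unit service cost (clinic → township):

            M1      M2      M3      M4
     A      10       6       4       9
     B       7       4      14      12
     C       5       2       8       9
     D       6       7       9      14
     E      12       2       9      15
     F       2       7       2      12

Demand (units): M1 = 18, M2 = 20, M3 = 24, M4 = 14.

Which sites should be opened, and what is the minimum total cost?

For any fixed open set, each township goes to its cheapest open site; total = fixed + service.
{C, F}: M1→F 2·18=36, M2→C 2·20=40, M3→F 2·24=48, M4→C 9·14=126. Service 250; fixed 195; total 445.
{E, F}: M1→F 2·18=36, M2→E 2·20=40, M3→F 2·24=48, M4→F 12·14=168. Service 292; fixed 161; total 453.
{B, F}: service 332 + fixed 128 = 460
{A, B, C, D, E, F}: service 250 + fixed 496 = 746
No other subset beats 445.

Open C and F; minimum total cost 445.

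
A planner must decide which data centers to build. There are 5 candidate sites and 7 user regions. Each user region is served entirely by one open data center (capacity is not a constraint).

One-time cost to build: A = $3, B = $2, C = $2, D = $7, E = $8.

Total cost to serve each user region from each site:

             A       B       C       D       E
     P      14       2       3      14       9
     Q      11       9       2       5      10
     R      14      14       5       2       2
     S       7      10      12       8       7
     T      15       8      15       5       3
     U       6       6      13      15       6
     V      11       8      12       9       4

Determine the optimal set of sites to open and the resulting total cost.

Open C and E; minimum total cost 37.

For any fixed open set, each user region goes to its cheapest open site; total = fixed + service.
{C, E}: P→C 3, Q→C 2, R→E 2, S→E 7, T→E 3, U→E 6, V→E 4. Service 27; fixed 10; total 37.
{B, C, E}: service 26 + fixed 12 = 38
{A, C, E}: P→C 3, Q→C 2, R→E 2, S→A 7, T→E 3, U→A 6, V→E 4. Service 27; fixed 13; total 40.
{A, B, C, D, E}: service 26 + fixed 22 = 48
No other subset beats 37.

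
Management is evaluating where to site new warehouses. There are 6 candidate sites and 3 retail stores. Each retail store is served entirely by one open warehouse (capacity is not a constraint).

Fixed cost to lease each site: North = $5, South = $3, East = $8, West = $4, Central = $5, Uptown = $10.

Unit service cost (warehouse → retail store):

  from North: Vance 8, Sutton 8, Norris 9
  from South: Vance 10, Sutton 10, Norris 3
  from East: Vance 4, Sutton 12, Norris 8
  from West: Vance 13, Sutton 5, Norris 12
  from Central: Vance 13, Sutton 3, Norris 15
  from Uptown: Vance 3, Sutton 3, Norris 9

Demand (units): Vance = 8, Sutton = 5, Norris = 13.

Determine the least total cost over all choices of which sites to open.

For any fixed open set, each retail store goes to its cheapest open site; total = fixed + service.
{South, Uptown}: Vance→Uptown 3·8=24, Sutton→Uptown 3·5=15, Norris→South 3·13=39. Service 78; fixed 13; total 91.
{South, West, Uptown}: service 78 + fixed 17 = 95
{North, South, Uptown}: service 78 + fixed 18 = 96
{North, South, East, West, Central, Uptown}: Vance→Uptown 3·8=24, Sutton→Central 3·5=15, Norris→South 3·13=39. Service 78; fixed 35; total 113.
No other subset beats 91.

Minimum total cost: 91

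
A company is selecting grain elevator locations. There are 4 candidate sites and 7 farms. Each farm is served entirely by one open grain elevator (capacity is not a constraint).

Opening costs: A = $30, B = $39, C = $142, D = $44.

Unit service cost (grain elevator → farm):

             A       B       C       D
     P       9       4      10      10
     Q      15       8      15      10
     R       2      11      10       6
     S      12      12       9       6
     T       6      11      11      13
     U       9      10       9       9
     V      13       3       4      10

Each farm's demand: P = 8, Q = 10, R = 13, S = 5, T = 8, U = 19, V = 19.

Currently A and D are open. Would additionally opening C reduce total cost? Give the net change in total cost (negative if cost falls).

Current service cost with {A, D}: 637.
Adding C: each farm re-picks its cheapest; new service cost 523, saving 114.
Extra fixed cost: 142. Net change = 142 − 114 = 28.
(Totals: 711 → 739.)

No — net change +28 (cost rises by 28).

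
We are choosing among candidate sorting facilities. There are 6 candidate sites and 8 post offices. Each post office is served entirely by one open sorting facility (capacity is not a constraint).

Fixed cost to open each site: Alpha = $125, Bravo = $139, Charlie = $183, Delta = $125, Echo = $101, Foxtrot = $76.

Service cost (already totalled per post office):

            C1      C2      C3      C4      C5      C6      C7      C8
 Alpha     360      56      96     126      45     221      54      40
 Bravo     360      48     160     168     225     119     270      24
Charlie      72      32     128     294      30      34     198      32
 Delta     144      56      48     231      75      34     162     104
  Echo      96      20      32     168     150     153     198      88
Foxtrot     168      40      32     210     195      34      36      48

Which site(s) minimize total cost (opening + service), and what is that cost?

For any fixed open set, each post office goes to its cheapest open site; total = fixed + service.
{Alpha, Foxtrot}: C1→Foxtrot 168, C2→Foxtrot 40, C3→Foxtrot 32, C4→Alpha 126, C5→Alpha 45, C6→Foxtrot 34, C7→Foxtrot 36, C8→Alpha 40. Service 521; fixed 201; total 722.
{Alpha, Echo, Foxtrot}: service 429 + fixed 302 = 731
{Charlie, Foxtrot}: service 478 + fixed 259 = 737
{Alpha, Bravo, Charlie, Delta, Echo, Foxtrot}: service 374 + fixed 749 = 1123
No other subset beats 722.

Open Alpha and Foxtrot; minimum total cost 722.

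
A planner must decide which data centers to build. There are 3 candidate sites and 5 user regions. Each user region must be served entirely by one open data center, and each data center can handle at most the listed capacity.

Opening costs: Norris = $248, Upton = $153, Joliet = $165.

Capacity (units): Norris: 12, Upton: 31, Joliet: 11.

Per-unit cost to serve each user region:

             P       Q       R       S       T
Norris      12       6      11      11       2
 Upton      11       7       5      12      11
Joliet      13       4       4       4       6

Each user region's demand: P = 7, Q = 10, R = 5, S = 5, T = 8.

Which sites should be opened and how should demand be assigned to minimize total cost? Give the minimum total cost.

Minimum total cost: 593

Open {Upton, Joliet}: P→Upton 11·7=77, Q→Upton 7·10=70, R→Joliet 4·5=20, S→Joliet 4·5=20, T→Upton 11·8=88.
Loads: Upton carries 25/31, Joliet carries 10/11. Service 275; fixed 318; total 593.
Next best feasible plan costs 598.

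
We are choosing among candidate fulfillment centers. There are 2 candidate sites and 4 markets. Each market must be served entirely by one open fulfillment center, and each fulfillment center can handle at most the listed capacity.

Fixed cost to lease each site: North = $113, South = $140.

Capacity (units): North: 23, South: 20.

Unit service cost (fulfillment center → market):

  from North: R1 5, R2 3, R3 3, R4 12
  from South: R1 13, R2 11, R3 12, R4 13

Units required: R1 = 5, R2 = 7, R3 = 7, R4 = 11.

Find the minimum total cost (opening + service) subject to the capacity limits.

Open {North, South}: R1→North 5·5=25, R2→North 3·7=21, R3→North 3·7=21, R4→South 13·11=143.
Loads: North carries 19/23, South carries 11/20. Service 210; fixed 253; total 463.
Next best feasible plan costs 503.

Minimum total cost: 463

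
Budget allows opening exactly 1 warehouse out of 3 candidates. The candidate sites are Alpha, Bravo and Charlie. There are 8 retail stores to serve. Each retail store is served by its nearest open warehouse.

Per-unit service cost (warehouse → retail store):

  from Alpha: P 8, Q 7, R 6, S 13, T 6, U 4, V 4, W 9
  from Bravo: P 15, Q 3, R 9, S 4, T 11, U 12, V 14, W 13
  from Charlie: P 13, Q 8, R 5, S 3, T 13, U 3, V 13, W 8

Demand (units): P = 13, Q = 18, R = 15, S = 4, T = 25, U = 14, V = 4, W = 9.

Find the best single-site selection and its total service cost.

Choose Alpha only; total service cost 675.

With exactly 1 open, each retail store uses its cheapest among the chosen.
{Alpha}: P→Alpha 8·13=104, Q→Alpha 7·18=126, R→Alpha 6·15=90, S→Alpha 13·4=52, T→Alpha 6·25=150, U→Alpha 4·14=56, V→Alpha 4·4=16, W→Alpha 9·9=81. Service cost 675.
{Charlie}: service cost 891
{Bravo}: service cost 1016
Among all 3 size-1 choices, {Alpha} is lowest.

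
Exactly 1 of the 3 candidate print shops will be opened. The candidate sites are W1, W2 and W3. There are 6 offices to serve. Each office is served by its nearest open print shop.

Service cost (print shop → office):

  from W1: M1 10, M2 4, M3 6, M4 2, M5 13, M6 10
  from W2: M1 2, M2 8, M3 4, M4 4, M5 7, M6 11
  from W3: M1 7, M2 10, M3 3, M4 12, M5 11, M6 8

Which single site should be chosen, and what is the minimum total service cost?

With exactly 1 open, each office uses its cheapest among the chosen.
{W2}: M1→W2 2, M2→W2 8, M3→W2 4, M4→W2 4, M5→W2 7, M6→W2 11. Service cost 36.
{W1}: service cost 45
{W3}: service cost 51
Among all 3 size-1 choices, {W2} is lowest.

Choose W2 only; total service cost 36.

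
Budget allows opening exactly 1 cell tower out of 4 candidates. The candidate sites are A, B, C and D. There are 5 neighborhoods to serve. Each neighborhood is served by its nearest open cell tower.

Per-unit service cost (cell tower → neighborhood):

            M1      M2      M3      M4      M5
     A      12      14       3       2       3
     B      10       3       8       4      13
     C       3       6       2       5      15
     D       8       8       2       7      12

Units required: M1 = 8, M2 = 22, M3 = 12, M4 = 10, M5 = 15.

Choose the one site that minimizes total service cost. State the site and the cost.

With exactly 1 open, each neighborhood uses its cheapest among the chosen.
{C}: M1→C 3·8=24, M2→C 6·22=132, M3→C 2·12=24, M4→C 5·10=50, M5→C 15·15=225. Service cost 455.
{B}: service cost 477
{A}: service cost 505
Among all 4 size-1 choices, {C} is lowest.

Choose C only; total service cost 455.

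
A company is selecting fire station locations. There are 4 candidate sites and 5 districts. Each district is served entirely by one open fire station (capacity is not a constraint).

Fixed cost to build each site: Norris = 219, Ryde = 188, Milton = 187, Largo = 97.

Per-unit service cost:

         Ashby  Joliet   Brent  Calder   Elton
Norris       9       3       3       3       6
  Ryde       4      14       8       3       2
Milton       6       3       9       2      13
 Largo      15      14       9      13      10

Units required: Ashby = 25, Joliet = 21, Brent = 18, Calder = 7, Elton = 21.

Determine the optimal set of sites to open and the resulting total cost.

Open Norris and Ryde; minimum total cost 687.

For any fixed open set, each district goes to its cheapest open site; total = fixed + service.
{Norris, Ryde}: Ashby→Ryde 4·25=100, Joliet→Norris 3·21=63, Brent→Norris 3·18=54, Calder→Norris 3·7=21, Elton→Ryde 2·21=42. Service 280; fixed 407; total 687.
{Norris}: service 489 + fixed 219 = 708
{Ryde, Milton}: service 363 + fixed 375 = 738
{Norris, Ryde, Milton, Largo}: Ashby→Ryde 4·25=100, Joliet→Norris 3·21=63, Brent→Norris 3·18=54, Calder→Milton 2·7=14, Elton→Ryde 2·21=42. Service 273; fixed 691; total 964.
(All 15 nonempty subsets were checked; Norris and Ryde is lowest.)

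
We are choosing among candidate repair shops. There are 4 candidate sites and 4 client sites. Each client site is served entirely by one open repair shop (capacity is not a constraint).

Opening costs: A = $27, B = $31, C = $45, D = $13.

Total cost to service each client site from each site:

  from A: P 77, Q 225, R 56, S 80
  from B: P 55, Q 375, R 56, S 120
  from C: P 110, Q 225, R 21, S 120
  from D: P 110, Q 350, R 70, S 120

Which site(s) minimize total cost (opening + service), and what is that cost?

Open A only; minimum total cost 465.

For any fixed open set, each client site goes to its cheapest open site; total = fixed + service.
{A}: P→A 77, Q→A 225, R→A 56, S→A 80. Service 438; fixed 27; total 465.
{A, B}: service 416 + fixed 58 = 474
{A, C}: P→A 77, Q→A 225, R→C 21, S→A 80. Service 403; fixed 72; total 475.
{A, B, C, D}: service 381 + fixed 116 = 497
(All 15 nonempty subsets were checked; A only is lowest.)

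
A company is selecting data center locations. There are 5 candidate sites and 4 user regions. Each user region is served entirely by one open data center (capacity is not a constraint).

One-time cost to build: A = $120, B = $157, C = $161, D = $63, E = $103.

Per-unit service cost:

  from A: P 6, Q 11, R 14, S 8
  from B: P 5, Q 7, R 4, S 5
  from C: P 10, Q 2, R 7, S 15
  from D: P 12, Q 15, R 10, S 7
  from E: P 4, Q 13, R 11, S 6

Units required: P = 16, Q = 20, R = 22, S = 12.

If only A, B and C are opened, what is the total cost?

Total cost: 706

Each user region is assigned to its cheapest site among the open ones.
{A, B, C}: P→B 5·16=80, Q→C 2·20=40, R→B 4·22=88, S→B 5·12=60. Service 268; fixed 438; total 706.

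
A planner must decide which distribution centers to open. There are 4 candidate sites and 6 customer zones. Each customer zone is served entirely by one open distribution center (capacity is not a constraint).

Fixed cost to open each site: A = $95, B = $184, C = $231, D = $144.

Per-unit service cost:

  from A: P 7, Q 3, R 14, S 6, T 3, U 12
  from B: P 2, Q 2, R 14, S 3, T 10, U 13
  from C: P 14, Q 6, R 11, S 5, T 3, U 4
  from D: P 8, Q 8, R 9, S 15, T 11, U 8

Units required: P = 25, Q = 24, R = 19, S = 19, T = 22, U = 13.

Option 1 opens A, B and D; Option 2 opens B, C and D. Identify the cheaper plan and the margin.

Option 1: {A, B, D}: P→B 2·25=50, Q→B 2·24=48, R→D 9·19=171, S→B 3·19=57, T→A 3·22=66, U→D 8·13=104. Service 496; fixed 423; total 919.
Option 2: {B, C, D}: P→B 2·25=50, Q→B 2·24=48, R→D 9·19=171, S→B 3·19=57, T→C 3·22=66, U→C 4·13=52. Service 444; fixed 559; total 1003.
Difference: |919 − 1003| = 84.

Option 1 is cheaper by 84.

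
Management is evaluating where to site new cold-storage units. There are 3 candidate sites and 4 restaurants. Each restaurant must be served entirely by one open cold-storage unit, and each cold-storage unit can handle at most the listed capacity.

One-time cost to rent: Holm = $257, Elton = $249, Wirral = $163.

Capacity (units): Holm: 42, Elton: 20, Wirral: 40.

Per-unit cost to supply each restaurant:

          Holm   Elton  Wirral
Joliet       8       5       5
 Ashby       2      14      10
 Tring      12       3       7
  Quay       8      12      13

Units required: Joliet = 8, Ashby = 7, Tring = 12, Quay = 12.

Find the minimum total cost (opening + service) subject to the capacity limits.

Minimum total cost: 513

Open {Wirral}: Joliet→Wirral 5·8=40, Ashby→Wirral 10·7=70, Tring→Wirral 7·12=84, Quay→Wirral 13·12=156.
Loads: Wirral carries 39/40. Service 350; fixed 163; total 513.
Next best feasible plan costs 575.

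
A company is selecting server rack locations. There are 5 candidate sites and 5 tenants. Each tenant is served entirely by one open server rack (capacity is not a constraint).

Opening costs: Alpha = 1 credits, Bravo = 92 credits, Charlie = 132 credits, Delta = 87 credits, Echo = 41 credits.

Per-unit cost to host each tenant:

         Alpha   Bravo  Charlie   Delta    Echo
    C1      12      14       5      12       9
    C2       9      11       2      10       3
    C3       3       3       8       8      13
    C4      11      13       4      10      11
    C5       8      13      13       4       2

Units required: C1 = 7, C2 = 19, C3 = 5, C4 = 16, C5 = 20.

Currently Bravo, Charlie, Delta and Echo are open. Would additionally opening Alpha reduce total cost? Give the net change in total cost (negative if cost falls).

Current service cost with {Bravo, Charlie, Delta, Echo}: 192.
Adding Alpha: each tenant re-picks its cheapest; new service cost 192, saving 0.
Extra fixed cost: 1. Net change = 1 − 0 = 1.
(Totals: 544 → 545.)

No — net change +1 (cost rises by 1).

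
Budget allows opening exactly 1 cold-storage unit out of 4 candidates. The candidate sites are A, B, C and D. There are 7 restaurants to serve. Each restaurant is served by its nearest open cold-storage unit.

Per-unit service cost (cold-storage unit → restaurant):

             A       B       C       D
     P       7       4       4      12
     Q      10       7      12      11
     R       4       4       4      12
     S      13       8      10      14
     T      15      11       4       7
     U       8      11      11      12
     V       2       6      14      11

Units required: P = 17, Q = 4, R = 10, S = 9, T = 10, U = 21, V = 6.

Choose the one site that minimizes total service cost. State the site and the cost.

Choose B only; total service cost 585.

With exactly 1 open, each restaurant uses its cheapest among the chosen.
{B}: P→B 4·17=68, Q→B 7·4=28, R→B 4·10=40, S→B 8·9=72, T→B 11·10=110, U→B 11·21=231, V→B 6·6=36. Service cost 585.
{C}: service cost 601
{A}: service cost 646
Among all 4 size-1 choices, {B} is lowest.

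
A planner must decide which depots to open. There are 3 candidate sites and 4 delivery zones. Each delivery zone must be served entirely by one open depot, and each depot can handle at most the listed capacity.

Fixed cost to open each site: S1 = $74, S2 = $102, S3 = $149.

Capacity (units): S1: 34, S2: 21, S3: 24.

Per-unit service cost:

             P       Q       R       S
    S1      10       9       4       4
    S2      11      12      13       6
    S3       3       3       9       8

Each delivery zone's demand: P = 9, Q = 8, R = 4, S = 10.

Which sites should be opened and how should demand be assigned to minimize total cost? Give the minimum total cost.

Minimum total cost: 292

Open {S1}: P→S1 10·9=90, Q→S1 9·8=72, R→S1 4·4=16, S→S1 4·10=40.
Loads: S1 carries 31/34. Service 218; fixed 74; total 292.
Next best feasible plan costs 330.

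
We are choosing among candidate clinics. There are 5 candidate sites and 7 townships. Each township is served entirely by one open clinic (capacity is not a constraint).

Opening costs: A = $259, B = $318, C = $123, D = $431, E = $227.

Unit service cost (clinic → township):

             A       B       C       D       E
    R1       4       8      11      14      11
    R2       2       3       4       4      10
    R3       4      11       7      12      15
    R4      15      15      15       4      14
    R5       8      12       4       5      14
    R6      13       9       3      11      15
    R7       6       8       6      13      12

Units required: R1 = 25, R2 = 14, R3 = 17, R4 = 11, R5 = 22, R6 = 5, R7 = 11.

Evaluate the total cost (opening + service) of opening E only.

Total cost: 1566

Each township is assigned to its cheapest site among the open ones.
{E}: R1→E 11·25=275, R2→E 10·14=140, R3→E 15·17=255, R4→E 14·11=154, R5→E 14·22=308, R6→E 15·5=75, R7→E 12·11=132. Service 1339; fixed 227; total 1566.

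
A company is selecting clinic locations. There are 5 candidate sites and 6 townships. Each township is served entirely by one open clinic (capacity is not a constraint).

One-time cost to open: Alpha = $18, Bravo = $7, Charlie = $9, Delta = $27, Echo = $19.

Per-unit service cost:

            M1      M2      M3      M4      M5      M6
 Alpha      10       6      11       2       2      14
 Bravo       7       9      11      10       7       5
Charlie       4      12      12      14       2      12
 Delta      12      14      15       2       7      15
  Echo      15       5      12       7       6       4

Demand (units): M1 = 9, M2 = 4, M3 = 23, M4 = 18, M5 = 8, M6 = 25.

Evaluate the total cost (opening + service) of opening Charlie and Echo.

Total cost: 602

Each township is assigned to its cheapest site among the open ones.
{Charlie, Echo}: M1→Charlie 4·9=36, M2→Echo 5·4=20, M3→Charlie 12·23=276, M4→Echo 7·18=126, M5→Charlie 2·8=16, M6→Echo 4·25=100. Service 574; fixed 28; total 602.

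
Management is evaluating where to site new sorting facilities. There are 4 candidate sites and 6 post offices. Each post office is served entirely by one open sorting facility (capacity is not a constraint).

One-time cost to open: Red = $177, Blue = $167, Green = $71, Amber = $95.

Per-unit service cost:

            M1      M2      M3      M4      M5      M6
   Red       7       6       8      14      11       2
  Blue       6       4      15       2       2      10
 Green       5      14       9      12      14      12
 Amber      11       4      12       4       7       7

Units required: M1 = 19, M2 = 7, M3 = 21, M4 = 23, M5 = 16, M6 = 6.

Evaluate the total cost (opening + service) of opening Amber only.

Each post office is assigned to its cheapest site among the open ones.
{Amber}: M1→Amber 11·19=209, M2→Amber 4·7=28, M3→Amber 12·21=252, M4→Amber 4·23=92, M5→Amber 7·16=112, M6→Amber 7·6=42. Service 735; fixed 95; total 830.

Total cost: 830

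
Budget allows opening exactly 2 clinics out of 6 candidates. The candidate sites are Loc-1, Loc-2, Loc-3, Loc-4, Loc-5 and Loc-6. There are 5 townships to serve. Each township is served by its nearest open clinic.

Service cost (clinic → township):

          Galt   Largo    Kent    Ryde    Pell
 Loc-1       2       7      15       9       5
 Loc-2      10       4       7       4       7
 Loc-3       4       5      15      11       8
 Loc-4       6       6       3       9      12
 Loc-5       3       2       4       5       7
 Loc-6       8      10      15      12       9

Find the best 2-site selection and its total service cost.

Choose Loc-1 and Loc-5; total service cost 18.

With exactly 2 open, each township uses its cheapest among the chosen.
{Loc-1, Loc-5}: Galt→Loc-1 2, Largo→Loc-5 2, Kent→Loc-5 4, Ryde→Loc-5 5, Pell→Loc-1 5. Service cost 18.
{Loc-2, Loc-5}: service cost 20
{Loc-4, Loc-5}: service cost 20
Among all 15 size-2 choices, {Loc-1, Loc-5} is lowest.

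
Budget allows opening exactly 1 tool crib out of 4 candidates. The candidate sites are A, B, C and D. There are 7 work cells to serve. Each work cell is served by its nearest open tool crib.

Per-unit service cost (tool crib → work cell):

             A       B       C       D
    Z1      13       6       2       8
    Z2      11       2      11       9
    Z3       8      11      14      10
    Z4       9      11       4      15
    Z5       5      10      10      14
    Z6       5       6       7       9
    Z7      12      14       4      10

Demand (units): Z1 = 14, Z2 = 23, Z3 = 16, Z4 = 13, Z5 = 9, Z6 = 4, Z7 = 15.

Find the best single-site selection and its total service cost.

Choose C only; total service cost 735.

With exactly 1 open, each work cell uses its cheapest among the chosen.
{C}: Z1→C 2·14=28, Z2→C 11·23=253, Z3→C 14·16=224, Z4→C 4·13=52, Z5→C 10·9=90, Z6→C 7·4=28, Z7→C 4·15=60. Service cost 735.
{B}: service cost 773
{A}: service cost 925
Among all 4 size-1 choices, {C} is lowest.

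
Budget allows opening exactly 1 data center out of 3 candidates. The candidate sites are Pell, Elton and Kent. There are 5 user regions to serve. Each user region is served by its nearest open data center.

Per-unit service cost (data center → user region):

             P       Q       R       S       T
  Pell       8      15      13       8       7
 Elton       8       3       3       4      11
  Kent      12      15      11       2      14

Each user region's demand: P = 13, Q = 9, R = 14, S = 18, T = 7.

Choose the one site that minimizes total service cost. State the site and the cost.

Choose Elton only; total service cost 322.

With exactly 1 open, each user region uses its cheapest among the chosen.
{Elton}: P→Elton 8·13=104, Q→Elton 3·9=27, R→Elton 3·14=42, S→Elton 4·18=72, T→Elton 11·7=77. Service cost 322.
{Kent}: service cost 579
{Pell}: service cost 614
Among all 3 size-1 choices, {Elton} is lowest.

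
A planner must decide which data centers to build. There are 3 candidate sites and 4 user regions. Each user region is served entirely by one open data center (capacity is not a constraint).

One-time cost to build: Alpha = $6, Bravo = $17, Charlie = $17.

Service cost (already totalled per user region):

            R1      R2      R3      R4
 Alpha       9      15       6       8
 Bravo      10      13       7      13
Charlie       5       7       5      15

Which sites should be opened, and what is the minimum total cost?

Open Alpha only; minimum total cost 44.

For any fixed open set, each user region goes to its cheapest open site; total = fixed + service.
{Alpha}: R1→Alpha 9, R2→Alpha 15, R3→Alpha 6, R4→Alpha 8. Service 38; fixed 6; total 44.
{Alpha, Charlie}: service 25 + fixed 23 = 48
{Charlie}: R1→Charlie 5, R2→Charlie 7, R3→Charlie 5, R4→Charlie 15. Service 32; fixed 17; total 49.
{Alpha, Bravo, Charlie}: R1→Charlie 5, R2→Charlie 7, R3→Charlie 5, R4→Alpha 8. Service 25; fixed 40; total 65.
(All 7 nonempty subsets were checked; Alpha only is lowest.)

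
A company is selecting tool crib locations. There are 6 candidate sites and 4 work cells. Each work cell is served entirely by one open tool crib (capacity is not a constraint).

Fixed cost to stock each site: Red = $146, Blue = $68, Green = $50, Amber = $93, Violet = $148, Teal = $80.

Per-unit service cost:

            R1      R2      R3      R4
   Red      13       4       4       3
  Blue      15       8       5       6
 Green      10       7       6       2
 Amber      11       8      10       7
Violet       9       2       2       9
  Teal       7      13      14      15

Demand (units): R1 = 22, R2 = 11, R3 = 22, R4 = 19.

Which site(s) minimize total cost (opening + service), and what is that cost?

For any fixed open set, each work cell goes to its cheapest open site; total = fixed + service.
{Green, Violet}: R1→Violet 9·22=198, R2→Violet 2·11=22, R3→Violet 2·22=44, R4→Green 2·19=38. Service 302; fixed 198; total 500.
{Green}: service 467 + fixed 50 = 517
{Green, Teal}: service 401 + fixed 130 = 531
{Red, Blue, Green, Amber, Violet, Teal}: service 258 + fixed 585 = 843
No other subset beats 500.

Open Green and Violet; minimum total cost 500.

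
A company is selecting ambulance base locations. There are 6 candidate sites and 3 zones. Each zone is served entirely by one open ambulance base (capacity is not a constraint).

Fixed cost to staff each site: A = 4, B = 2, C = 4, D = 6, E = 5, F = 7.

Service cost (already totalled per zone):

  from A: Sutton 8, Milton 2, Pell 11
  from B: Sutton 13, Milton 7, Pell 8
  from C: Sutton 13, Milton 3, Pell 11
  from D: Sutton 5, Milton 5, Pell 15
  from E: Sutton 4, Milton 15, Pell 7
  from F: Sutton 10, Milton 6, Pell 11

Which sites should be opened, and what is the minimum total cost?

For any fixed open set, each zone goes to its cheapest open site; total = fixed + service.
{A, E}: Sutton→E 4, Milton→A 2, Pell→E 7. Service 13; fixed 9; total 22.
{C, E}: Sutton→E 4, Milton→C 3, Pell→E 7. Service 14; fixed 9; total 23.
{A, B}: service 18 + fixed 6 = 24
{A, B, C, D, E, F}: service 13 + fixed 28 = 41
No other subset beats 22.

Open A and E; minimum total cost 22.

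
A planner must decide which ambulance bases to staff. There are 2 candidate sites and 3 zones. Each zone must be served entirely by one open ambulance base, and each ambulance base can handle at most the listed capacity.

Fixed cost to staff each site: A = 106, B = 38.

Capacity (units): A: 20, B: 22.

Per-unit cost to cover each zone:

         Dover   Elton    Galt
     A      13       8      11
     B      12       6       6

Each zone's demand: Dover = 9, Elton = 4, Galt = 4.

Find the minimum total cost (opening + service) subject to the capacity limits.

Open {B}: Dover→B 12·9=108, Elton→B 6·4=24, Galt→B 6·4=24.
Loads: B carries 17/22. Service 156; fixed 38; total 194.
Next best feasible plan costs 299.

Minimum total cost: 194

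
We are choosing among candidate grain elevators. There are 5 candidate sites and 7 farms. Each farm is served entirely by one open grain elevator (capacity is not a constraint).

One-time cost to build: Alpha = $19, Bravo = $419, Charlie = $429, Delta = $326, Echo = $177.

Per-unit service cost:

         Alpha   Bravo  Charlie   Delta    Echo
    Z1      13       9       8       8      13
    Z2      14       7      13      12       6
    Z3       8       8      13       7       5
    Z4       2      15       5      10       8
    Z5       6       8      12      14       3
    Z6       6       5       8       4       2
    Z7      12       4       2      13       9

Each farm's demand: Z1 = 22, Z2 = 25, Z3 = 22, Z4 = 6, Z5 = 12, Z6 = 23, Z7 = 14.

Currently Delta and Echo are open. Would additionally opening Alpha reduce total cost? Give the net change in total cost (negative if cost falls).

Current service cost with {Delta, Echo}: 692.
Adding Alpha: each farm re-picks its cheapest; new service cost 656, saving 36.
Extra fixed cost: 19. Net change = 19 − 36 = -17.
(Totals: 1195 → 1178.)

Yes — net change −17 (cost falls by 17).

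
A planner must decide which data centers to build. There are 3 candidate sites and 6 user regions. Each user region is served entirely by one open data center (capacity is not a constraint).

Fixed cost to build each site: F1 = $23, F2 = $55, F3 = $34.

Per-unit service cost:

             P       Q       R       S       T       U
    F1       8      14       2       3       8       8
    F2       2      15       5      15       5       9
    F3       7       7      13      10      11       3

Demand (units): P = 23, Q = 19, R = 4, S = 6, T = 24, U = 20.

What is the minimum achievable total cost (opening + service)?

For any fixed open set, each user region goes to its cheapest open site; total = fixed + service.
{F1, F2, F3}: P→F2 2·23=46, Q→F3 7·19=133, R→F1 2·4=8, S→F1 3·6=18, T→F2 5·24=120, U→F3 3·20=60. Service 385; fixed 112; total 497.
{F2, F3}: P→F2 2·23=46, Q→F3 7·19=133, R→F2 5·4=20, S→F3 10·6=60, T→F2 5·24=120, U→F3 3·20=60. Service 439; fixed 89; total 528.
{F1, F3}: service 572 + fixed 57 = 629
{F1}: service 828 + fixed 23 = 851
(All 7 nonempty subsets were checked; F1, F2 and F3 is lowest.)

Minimum total cost: 497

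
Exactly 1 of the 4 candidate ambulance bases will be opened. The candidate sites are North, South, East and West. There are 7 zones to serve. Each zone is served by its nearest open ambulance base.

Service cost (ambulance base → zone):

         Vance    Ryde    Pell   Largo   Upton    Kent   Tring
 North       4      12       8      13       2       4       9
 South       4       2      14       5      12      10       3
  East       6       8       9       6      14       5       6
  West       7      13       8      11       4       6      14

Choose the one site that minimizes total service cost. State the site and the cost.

With exactly 1 open, each zone uses its cheapest among the chosen.
{South}: Vance→South 4, Ryde→South 2, Pell→South 14, Largo→South 5, Upton→South 12, Kent→South 10, Tring→South 3. Service cost 50.
{North}: service cost 52
{East}: service cost 54
Among all 4 size-1 choices, {South} is lowest.

Choose South only; total service cost 50.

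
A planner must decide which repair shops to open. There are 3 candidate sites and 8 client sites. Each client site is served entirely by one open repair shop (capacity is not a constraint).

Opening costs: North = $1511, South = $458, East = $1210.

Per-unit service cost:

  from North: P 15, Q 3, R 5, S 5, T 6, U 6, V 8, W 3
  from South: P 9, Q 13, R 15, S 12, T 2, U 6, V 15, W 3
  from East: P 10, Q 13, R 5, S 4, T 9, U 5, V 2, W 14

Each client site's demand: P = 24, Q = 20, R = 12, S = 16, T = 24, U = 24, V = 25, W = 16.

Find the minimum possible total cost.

Minimum total cost: 1921

For any fixed open set, each client site goes to its cheapest open site; total = fixed + service.
{South}: P→South 9·24=216, Q→South 13·20=260, R→South 15·12=180, S→South 12·16=192, T→South 2·24=48, U→South 6·24=144, V→South 15·25=375, W→South 3·16=48. Service 1463; fixed 458; total 1921.
{East}: service 1234 + fixed 1210 = 2444
{South, East}: service 866 + fixed 1668 = 2534
{North, South, East}: service 666 + fixed 3179 = 3845
No other subset beats 1921.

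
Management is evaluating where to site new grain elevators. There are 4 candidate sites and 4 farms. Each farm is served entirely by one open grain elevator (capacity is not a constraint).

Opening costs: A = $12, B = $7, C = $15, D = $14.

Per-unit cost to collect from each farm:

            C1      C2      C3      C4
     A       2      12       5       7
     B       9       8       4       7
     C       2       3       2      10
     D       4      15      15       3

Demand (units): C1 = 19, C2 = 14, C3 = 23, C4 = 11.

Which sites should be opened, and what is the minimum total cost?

Open C and D; minimum total cost 188.

For any fixed open set, each farm goes to its cheapest open site; total = fixed + service.
{C, D}: C1→C 2·19=38, C2→C 3·14=42, C3→C 2·23=46, C4→D 3·11=33. Service 159; fixed 29; total 188.
{B, C, D}: service 159 + fixed 36 = 195
{A, C, D}: service 159 + fixed 41 = 200
{A, B, C, D}: C1→A 2·19=38, C2→C 3·14=42, C3→C 2·23=46, C4→D 3·11=33. Service 159; fixed 48; total 207.
(All 15 nonempty subsets were checked; C and D is lowest.)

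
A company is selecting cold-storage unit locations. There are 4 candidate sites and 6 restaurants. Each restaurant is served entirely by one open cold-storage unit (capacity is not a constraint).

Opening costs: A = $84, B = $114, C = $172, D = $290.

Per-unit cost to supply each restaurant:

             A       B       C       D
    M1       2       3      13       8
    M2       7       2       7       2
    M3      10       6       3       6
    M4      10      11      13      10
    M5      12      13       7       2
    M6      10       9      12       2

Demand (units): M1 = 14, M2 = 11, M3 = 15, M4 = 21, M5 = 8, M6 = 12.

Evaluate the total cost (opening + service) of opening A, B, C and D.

Each restaurant is assigned to its cheapest site among the open ones.
{A, B, C, D}: M1→A 2·14=28, M2→B 2·11=22, M3→C 3·15=45, M4→A 10·21=210, M5→D 2·8=16, M6→D 2·12=24. Service 345; fixed 660; total 1005.

Total cost: 1005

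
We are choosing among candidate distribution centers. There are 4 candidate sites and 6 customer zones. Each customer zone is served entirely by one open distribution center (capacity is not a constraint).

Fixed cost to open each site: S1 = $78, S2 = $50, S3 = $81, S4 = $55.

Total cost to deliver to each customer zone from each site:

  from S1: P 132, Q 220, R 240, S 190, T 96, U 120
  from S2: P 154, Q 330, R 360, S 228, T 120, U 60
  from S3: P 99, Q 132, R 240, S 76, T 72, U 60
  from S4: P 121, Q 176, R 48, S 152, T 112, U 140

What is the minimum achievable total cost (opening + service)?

Minimum total cost: 623

For any fixed open set, each customer zone goes to its cheapest open site; total = fixed + service.
{S3, S4}: P→S3 99, Q→S3 132, R→S4 48, S→S3 76, T→S3 72, U→S3 60. Service 487; fixed 136; total 623.
{S2, S3, S4}: P→S3 99, Q→S3 132, R→S4 48, S→S3 76, T→S3 72, U→S2 60. Service 487; fixed 186; total 673.
{S1, S3, S4}: service 487 + fixed 214 = 701
{S1, S2, S3, S4}: P→S3 99, Q→S3 132, R→S4 48, S→S3 76, T→S3 72, U→S2 60. Service 487; fixed 264; total 751.
No other subset beats 623.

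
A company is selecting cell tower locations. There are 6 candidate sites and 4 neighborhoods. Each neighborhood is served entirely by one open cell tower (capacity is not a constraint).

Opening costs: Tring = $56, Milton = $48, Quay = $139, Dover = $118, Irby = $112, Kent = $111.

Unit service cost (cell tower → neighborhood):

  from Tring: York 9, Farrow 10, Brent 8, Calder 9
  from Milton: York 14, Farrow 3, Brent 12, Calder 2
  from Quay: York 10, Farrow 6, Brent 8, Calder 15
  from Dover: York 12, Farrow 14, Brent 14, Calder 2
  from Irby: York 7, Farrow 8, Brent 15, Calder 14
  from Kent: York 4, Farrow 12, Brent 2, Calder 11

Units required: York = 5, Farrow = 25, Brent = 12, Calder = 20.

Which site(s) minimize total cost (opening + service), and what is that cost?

Open Milton and Kent; minimum total cost 318.

For any fixed open set, each neighborhood goes to its cheapest open site; total = fixed + service.
{Milton, Kent}: York→Kent 4·5=20, Farrow→Milton 3·25=75, Brent→Kent 2·12=24, Calder→Milton 2·20=40. Service 159; fixed 159; total 318.
{Tring, Milton}: York→Tring 9·5=45, Farrow→Milton 3·25=75, Brent→Tring 8·12=96, Calder→Milton 2·20=40. Service 256; fixed 104; total 360.
{Tring, Milton, Kent}: service 159 + fixed 215 = 374
{Tring, Milton, Quay, Dover, Irby, Kent}: York→Kent 4·5=20, Farrow→Milton 3·25=75, Brent→Kent 2·12=24, Calder→Milton 2·20=40. Service 159; fixed 584; total 743.
No other subset beats 318.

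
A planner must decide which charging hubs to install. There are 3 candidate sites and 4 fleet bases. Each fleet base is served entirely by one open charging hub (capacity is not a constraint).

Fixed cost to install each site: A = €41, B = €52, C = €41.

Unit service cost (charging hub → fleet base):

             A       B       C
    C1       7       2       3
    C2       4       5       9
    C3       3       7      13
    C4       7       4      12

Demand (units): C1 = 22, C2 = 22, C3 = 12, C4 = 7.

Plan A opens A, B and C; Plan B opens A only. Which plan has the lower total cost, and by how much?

Plan A is cheaper by 38.

Plan A: {A, B, C}: C1→B 2·22=44, C2→A 4·22=88, C3→A 3·12=36, C4→B 4·7=28. Service 196; fixed 134; total 330.
Plan B: {A}: C1→A 7·22=154, C2→A 4·22=88, C3→A 3·12=36, C4→A 7·7=49. Service 327; fixed 41; total 368.
Difference: |330 − 368| = 38.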